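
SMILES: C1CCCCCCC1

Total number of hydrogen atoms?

16

Hydrogens are implicit in SMILES; fill each atom to its normal valence:
  8 × C: 2 H each → 16
  Total hydrogens = 16.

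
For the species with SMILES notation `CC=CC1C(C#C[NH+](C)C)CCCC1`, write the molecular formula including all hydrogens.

C13H22N+

Heavy atoms from the SMILES: 13 C, 1 N.
Implicit hydrogens by atom environment:
  4 × C: 2 H each → 8
  4 × C: 1 H each → 4
  3 × C: 3 H each → 9
  2 × C: no H
  1 × N (charge +1): 1 H
  Total hydrogens = 22.
Net charge +1.
Molecular formula: C13H22N+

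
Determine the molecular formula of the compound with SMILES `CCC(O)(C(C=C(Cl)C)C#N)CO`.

Heavy atoms from the SMILES: 9 C, 1 Cl, 1 N, 2 O.
Implicit hydrogens by atom environment:
  3 × C: no H
  2 × C: 3 H each → 6
  2 × C: 2 H each → 4
  2 × C: 1 H each → 2
  2 × O: 1 H each → 2
  1 × Cl: no H
  1 × N: no H
  Total hydrogens = 14.
Molecular formula: C9H14ClNO2

C9H14ClNO2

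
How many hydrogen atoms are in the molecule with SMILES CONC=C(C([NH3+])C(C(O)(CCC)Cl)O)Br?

Hydrogens are implicit in SMILES; fill each atom to its normal valence:
  3 × C: 1 H each → 3
  2 × C: 3 H each → 6
  2 × C: 2 H each → 4
  2 × C: no H
  2 × O: 1 H each → 2
  1 × Br: no H
  1 × Cl: no H
  1 × N (charge +1): 3 H
  1 × N: 1 H
  1 × O: no H
  Total hydrogens = 19.

19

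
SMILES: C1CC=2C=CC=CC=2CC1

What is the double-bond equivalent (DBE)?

5

Molecular formula from the SMILES: C10H12.
DoU = (2C + 2 + N − H − X)/2 = (2·10 + 2 + 0 − 12 − 0)/2 = 10/2 = 5.
(Structurally: 2 ring(s) + 3 π bond(s) = 5.)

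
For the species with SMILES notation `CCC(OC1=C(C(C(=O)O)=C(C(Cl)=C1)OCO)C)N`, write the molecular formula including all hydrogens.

C12H16ClNO5

Heavy atoms from the SMILES: 12 C, 1 Cl, 1 N, 5 O.
Implicit hydrogens by atom environment:
  5 × C (aromatic): no H
  3 × O: no H
  2 × C: 3 H each → 6
  2 × C: 2 H each → 4
  2 × O: 1 H each → 2
  1 × C (aromatic): 1 H
  1 × C: 1 H
  1 × C: no H
  1 × Cl: no H
  1 × N: 2 H
  Total hydrogens = 16.
Molecular formula: C12H16ClNO5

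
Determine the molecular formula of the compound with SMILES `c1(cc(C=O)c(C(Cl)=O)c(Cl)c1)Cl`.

C8H3Cl3O2

Heavy atoms from the SMILES: 8 C, 3 Cl, 2 O.
Implicit hydrogens by atom environment:
  4 × C (aromatic): no H
  3 × Cl: no H
  2 × C (aromatic): 1 H each → 2
  2 × O: no H
  1 × C: 1 H
  1 × C: no H
  Total hydrogens = 3.
Molecular formula: C8H3Cl3O2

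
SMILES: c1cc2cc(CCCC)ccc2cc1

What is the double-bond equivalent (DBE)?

7

Molecular formula from the SMILES: C14H16.
DoU = (2C + 2 + N − H − X)/2 = (2·14 + 2 + 0 − 16 − 0)/2 = 14/2 = 7.
(Structurally: 2 ring(s) + 5 π bond(s) = 7.)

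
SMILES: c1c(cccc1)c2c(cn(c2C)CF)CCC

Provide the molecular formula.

Heavy atoms from the SMILES: 15 C, 1 F, 1 N.
Implicit hydrogens by atom environment:
  6 × C (aromatic): 1 H each → 6
  4 × C (aromatic): no H
  3 × C: 2 H each → 6
  2 × C: 3 H each → 6
  1 × F: no H
  1 × N (aromatic): no H
  Total hydrogens = 18.
Molecular formula: C15H18FN

C15H18FN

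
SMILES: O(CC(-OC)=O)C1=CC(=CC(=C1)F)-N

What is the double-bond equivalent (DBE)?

5

Molecular formula from the SMILES: C9H10FNO3.
DoU = (2C + 2 + N − H − X)/2 = (2·9 + 2 + 1 − 10 − 1)/2 = 10/2 = 5.
(Structurally: 1 ring(s) + 4 π bond(s) = 5.)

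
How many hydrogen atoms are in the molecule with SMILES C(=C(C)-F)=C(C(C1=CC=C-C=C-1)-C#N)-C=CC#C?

Hydrogens are implicit in SMILES; fill each atom to its normal valence:
  5 × C (aromatic): 1 H each → 5
  5 × C: no H
  4 × C: 1 H each → 4
  1 × C: 3 H
  1 × C (aromatic): no H
  1 × F: no H
  1 × N: no H
  Total hydrogens = 12.

12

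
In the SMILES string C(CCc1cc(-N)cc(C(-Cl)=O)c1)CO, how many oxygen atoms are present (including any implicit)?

The symbol for oxygen appears 2 times in the SMILES.

2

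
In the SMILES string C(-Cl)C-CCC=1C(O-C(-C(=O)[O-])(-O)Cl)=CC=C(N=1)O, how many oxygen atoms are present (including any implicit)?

The symbol for oxygen appears 5 times in the SMILES.

5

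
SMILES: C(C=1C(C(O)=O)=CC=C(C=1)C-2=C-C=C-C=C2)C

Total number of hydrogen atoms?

Hydrogens are implicit in SMILES; fill each atom to its normal valence:
  8 × C (aromatic): 1 H each → 8
  4 × C (aromatic): no H
  1 × C: 3 H
  1 × C: 2 H
  1 × C: no H
  1 × O: 1 H
  1 × O: no H
  Total hydrogens = 14.

14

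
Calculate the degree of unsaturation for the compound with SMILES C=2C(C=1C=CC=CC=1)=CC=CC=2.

8

Molecular formula from the SMILES: C12H10.
DoU = (2C + 2 + N − H − X)/2 = (2·12 + 2 + 0 − 10 − 0)/2 = 16/2 = 8.
(Structurally: 2 ring(s) + 6 π bond(s) = 8.)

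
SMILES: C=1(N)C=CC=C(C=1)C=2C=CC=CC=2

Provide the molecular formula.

C12H11N

Heavy atoms from the SMILES: 12 C, 1 N.
Implicit hydrogens by atom environment:
  9 × C (aromatic): 1 H each → 9
  3 × C (aromatic): no H
  1 × N: 2 H
  Total hydrogens = 11.
Molecular formula: C12H11N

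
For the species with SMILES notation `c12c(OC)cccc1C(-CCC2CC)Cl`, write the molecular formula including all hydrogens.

C13H17ClO

Heavy atoms from the SMILES: 13 C, 1 Cl, 1 O.
Implicit hydrogens by atom environment:
  3 × C: 2 H each → 6
  3 × C (aromatic): 1 H each → 3
  3 × C (aromatic): no H
  2 × C: 3 H each → 6
  2 × C: 1 H each → 2
  1 × Cl: no H
  1 × O: no H
  Total hydrogens = 17.
Molecular formula: C13H17ClO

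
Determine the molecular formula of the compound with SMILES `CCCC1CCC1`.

C7H14

Heavy atoms from the SMILES: 7 C.
Implicit hydrogens by atom environment:
  5 × C: 2 H each → 10
  1 × C: 3 H
  1 × C: 1 H
  Total hydrogens = 14.
Molecular formula: C7H14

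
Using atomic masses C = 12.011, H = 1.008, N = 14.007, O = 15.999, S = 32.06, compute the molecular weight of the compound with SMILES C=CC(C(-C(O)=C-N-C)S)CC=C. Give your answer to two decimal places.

199.31

Molecular formula: C10H17NOS.
M = 10×12.011 + 17×1.008 + 1×14.007 + 1×15.999 + 1×32.06 = 199.31 g/mol.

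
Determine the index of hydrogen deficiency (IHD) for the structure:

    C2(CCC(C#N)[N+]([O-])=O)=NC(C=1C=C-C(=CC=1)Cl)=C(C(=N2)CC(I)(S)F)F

11

Molecular formula from the SMILES: C16H12ClF2IN4O2S.
DoU = (2C + 2 + N − H − X)/2 = (2·16 + 2 + 4 − 12 − 4)/2 = 22/2 = 11.
(Structurally: 2 ring(s) + 9 π bond(s) = 11.)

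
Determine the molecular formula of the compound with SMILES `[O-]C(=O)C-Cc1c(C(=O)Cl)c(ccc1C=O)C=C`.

C13H10ClO4-

Heavy atoms from the SMILES: 13 C, 1 Cl, 4 O.
Implicit hydrogens by atom environment:
  4 × C (aromatic): no H
  3 × C: 2 H each → 6
  3 × O: no H
  2 × C (aromatic): 1 H each → 2
  2 × C: 1 H each → 2
  2 × C: no H
  1 × Cl: no H
  1 × O (charge -1): no H
  Total hydrogens = 10.
Net charge -1.
Molecular formula: C13H10ClO4-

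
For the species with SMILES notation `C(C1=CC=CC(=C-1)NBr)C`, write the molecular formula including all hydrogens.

C8H10BrN

Heavy atoms from the SMILES: 1 Br, 8 C, 1 N.
Implicit hydrogens by atom environment:
  4 × C (aromatic): 1 H each → 4
  2 × C (aromatic): no H
  1 × Br: no H
  1 × C: 3 H
  1 × C: 2 H
  1 × N: 1 H
  Total hydrogens = 10.
Molecular formula: C8H10BrN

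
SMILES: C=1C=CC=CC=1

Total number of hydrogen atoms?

Hydrogens are implicit in SMILES; fill each atom to its normal valence:
  6 × C (aromatic): 1 H each → 6
  Total hydrogens = 6.

6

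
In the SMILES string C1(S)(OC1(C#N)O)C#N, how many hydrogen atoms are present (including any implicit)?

2

Hydrogens are implicit in SMILES; fill each atom to its normal valence:
  4 × C: no H
  2 × N: no H
  1 × O: 1 H
  1 × O: no H
  1 × S: 1 H
  Total hydrogens = 2.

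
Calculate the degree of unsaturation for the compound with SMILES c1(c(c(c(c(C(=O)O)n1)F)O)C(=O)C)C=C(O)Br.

7

Molecular formula from the SMILES: C10H7BrFNO5.
DoU = (2C + 2 + N − H − X)/2 = (2·10 + 2 + 1 − 7 − 2)/2 = 14/2 = 7.
(Structurally: 1 ring(s) + 6 π bond(s) = 7.)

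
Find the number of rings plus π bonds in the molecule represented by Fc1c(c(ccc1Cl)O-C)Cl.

4

Molecular formula from the SMILES: C7H5Cl2FO.
DoU = (2C + 2 + N − H − X)/2 = (2·7 + 2 + 0 − 5 − 3)/2 = 8/2 = 4.
(Structurally: 1 ring(s) + 3 π bond(s) = 4.)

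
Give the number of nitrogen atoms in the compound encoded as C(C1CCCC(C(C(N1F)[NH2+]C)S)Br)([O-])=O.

The symbol for nitrogen appears 2 times in the SMILES.

2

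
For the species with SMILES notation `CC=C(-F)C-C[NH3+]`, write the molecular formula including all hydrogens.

C5H11FN+

Heavy atoms from the SMILES: 5 C, 1 F, 1 N.
Implicit hydrogens by atom environment:
  2 × C: 2 H each → 4
  1 × C: 3 H
  1 × C: 1 H
  1 × C: no H
  1 × F: no H
  1 × N (charge +1): 3 H
  Total hydrogens = 11.
Net charge +1.
Molecular formula: C5H11FN+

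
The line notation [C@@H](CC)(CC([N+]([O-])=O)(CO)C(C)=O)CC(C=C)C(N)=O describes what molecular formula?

C13H22N2O5

Heavy atoms from the SMILES: 13 C, 2 N, 5 O.
Implicit hydrogens by atom environment:
  5 × C: 2 H each → 10
  3 × C: 1 H each → 3
  3 × C: no H
  3 × O: no H
  2 × C: 3 H each → 6
  1 × N: 2 H
  1 × N (charge +1): no H
  1 × O: 1 H
  1 × O (charge -1): no H
  Total hydrogens = 22.
Molecular formula: C13H22N2O5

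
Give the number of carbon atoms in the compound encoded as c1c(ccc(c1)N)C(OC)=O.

8

The symbol for carbon appears 8 times in the SMILES. Lowercase c denotes aromatic carbon and counts toward C.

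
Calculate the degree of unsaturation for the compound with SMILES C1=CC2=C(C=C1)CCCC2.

Molecular formula from the SMILES: C10H12.
DoU = (2C + 2 + N − H − X)/2 = (2·10 + 2 + 0 − 12 − 0)/2 = 10/2 = 5.
(Structurally: 2 ring(s) + 3 π bond(s) = 5.)

5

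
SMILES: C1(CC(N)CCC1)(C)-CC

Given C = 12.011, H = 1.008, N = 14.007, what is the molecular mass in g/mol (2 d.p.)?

141.26

Molecular formula: C9H19N.
M = 9×12.011 + 19×1.008 + 1×14.007 = 141.26 g/mol.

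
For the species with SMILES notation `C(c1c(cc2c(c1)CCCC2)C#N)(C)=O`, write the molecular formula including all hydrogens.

C13H13NO

Heavy atoms from the SMILES: 13 C, 1 N, 1 O.
Implicit hydrogens by atom environment:
  4 × C: 2 H each → 8
  4 × C (aromatic): no H
  2 × C (aromatic): 1 H each → 2
  2 × C: no H
  1 × C: 3 H
  1 × N: no H
  1 × O: no H
  Total hydrogens = 13.
Molecular formula: C13H13NO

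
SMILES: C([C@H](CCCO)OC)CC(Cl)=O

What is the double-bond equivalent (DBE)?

Molecular formula from the SMILES: C8H15ClO3.
DoU = (2C + 2 + N − H − X)/2 = (2·8 + 2 + 0 − 15 − 1)/2 = 2/2 = 1.
(Structurally: 0 ring(s) + 1 π bond(s) = 1.)

1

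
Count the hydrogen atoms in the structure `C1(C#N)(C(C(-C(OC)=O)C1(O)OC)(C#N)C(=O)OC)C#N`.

11

Hydrogens are implicit in SMILES; fill each atom to its normal valence:
  8 × C: no H
  5 × O: no H
  3 × C: 3 H each → 9
  3 × N: no H
  1 × C: 1 H
  1 × O: 1 H
  Total hydrogens = 11.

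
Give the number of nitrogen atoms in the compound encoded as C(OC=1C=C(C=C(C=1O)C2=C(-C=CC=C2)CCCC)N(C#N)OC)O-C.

2

The symbol for nitrogen appears 2 times in the SMILES.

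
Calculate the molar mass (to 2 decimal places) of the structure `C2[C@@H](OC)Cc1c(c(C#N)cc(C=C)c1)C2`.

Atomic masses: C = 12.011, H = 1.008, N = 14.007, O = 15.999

213.28

Molecular formula: C14H15NO.
M = 14×12.011 + 15×1.008 + 1×14.007 + 1×15.999 = 213.28 g/mol.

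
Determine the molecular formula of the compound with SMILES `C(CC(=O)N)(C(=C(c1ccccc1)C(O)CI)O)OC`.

C14H18INO4

Heavy atoms from the SMILES: 14 C, 1 I, 1 N, 4 O.
Implicit hydrogens by atom environment:
  5 × C (aromatic): 1 H each → 5
  3 × C: no H
  2 × C: 2 H each → 4
  2 × C: 1 H each → 2
  2 × O: 1 H each → 2
  2 × O: no H
  1 × C: 3 H
  1 × C (aromatic): no H
  1 × I: no H
  1 × N: 2 H
  Total hydrogens = 18.
Molecular formula: C14H18INO4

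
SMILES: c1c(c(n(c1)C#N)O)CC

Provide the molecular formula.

C7H8N2O

Heavy atoms from the SMILES: 7 C, 2 N, 1 O.
Implicit hydrogens by atom environment:
  2 × C (aromatic): 1 H each → 2
  2 × C (aromatic): no H
  1 × C: 3 H
  1 × C: 2 H
  1 × C: no H
  1 × N (aromatic): no H
  1 × N: no H
  1 × O: 1 H
  Total hydrogens = 8.
Molecular formula: C7H8N2O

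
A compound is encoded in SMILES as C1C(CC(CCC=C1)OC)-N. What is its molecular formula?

C9H17NO

Heavy atoms from the SMILES: 9 C, 1 N, 1 O.
Implicit hydrogens by atom environment:
  4 × C: 2 H each → 8
  4 × C: 1 H each → 4
  1 × C: 3 H
  1 × N: 2 H
  1 × O: no H
  Total hydrogens = 17.
Molecular formula: C9H17NO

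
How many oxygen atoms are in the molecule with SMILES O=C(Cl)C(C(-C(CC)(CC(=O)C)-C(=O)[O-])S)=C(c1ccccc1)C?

The symbol for oxygen appears 4 times in the SMILES.

4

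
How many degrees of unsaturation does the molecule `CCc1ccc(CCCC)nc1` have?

4

Molecular formula from the SMILES: C11H17N.
DoU = (2C + 2 + N − H − X)/2 = (2·11 + 2 + 1 − 17 − 0)/2 = 8/2 = 4.
(Structurally: 1 ring(s) + 3 π bond(s) = 4.)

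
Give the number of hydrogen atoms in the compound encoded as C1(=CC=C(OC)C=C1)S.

8

Hydrogens are implicit in SMILES; fill each atom to its normal valence:
  4 × C (aromatic): 1 H each → 4
  2 × C (aromatic): no H
  1 × C: 3 H
  1 × O: no H
  1 × S: 1 H
  Total hydrogens = 8.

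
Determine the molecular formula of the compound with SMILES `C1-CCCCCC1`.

Heavy atoms from the SMILES: 7 C.
Implicit hydrogens by atom environment:
  7 × C: 2 H each → 14
  Total hydrogens = 14.
Molecular formula: C7H14

C7H14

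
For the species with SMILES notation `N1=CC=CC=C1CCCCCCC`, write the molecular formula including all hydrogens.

Heavy atoms from the SMILES: 12 C, 1 N.
Implicit hydrogens by atom environment:
  6 × C: 2 H each → 12
  4 × C (aromatic): 1 H each → 4
  1 × C: 3 H
  1 × C (aromatic): no H
  1 × N (aromatic): no H
  Total hydrogens = 19.
Molecular formula: C12H19N

C12H19N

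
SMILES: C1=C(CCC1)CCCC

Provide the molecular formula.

Heavy atoms from the SMILES: 9 C.
Implicit hydrogens by atom environment:
  6 × C: 2 H each → 12
  1 × C: 3 H
  1 × C: 1 H
  1 × C: no H
  Total hydrogens = 16.
Molecular formula: C9H16

C9H16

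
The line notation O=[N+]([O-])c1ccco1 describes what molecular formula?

Heavy atoms from the SMILES: 4 C, 1 N, 3 O.
Implicit hydrogens by atom environment:
  3 × C (aromatic): 1 H each → 3
  1 × C (aromatic): no H
  1 × N (charge +1): no H
  1 × O (aromatic): no H
  1 × O: no H
  1 × O (charge -1): no H
  Total hydrogens = 3.
Molecular formula: C4H3NO3

C4H3NO3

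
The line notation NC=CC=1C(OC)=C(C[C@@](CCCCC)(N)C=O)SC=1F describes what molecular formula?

Heavy atoms from the SMILES: 15 C, 1 F, 2 N, 2 O, 1 S.
Implicit hydrogens by atom environment:
  5 × C: 2 H each → 10
  4 × C (aromatic): no H
  3 × C: 1 H each → 3
  2 × C: 3 H each → 6
  2 × N: 2 H each → 4
  2 × O: no H
  1 × C: no H
  1 × F: no H
  1 × S (aromatic): no H
  Total hydrogens = 23.
Molecular formula: C15H23FN2O2S

C15H23FN2O2S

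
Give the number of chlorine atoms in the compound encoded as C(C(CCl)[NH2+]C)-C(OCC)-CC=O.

1

The symbol for chlorine appears 1 time in the SMILES.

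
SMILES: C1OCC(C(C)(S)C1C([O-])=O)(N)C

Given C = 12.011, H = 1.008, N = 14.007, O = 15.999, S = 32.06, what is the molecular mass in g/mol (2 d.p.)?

Molecular formula: C8H14NO3S-.
M = 8×12.011 + 14×1.008 + 1×14.007 + 3×15.999 + 1×32.06 = 204.26 g/mol.

204.26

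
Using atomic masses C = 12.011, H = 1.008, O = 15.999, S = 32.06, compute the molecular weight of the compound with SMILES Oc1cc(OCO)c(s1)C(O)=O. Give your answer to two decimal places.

Molecular formula: C6H6O5S.
M = 6×12.011 + 6×1.008 + 5×15.999 + 1×32.06 = 190.17 g/mol.

190.17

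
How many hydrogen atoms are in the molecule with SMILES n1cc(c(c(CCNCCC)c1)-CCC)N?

23

Hydrogens are implicit in SMILES; fill each atom to its normal valence:
  6 × C: 2 H each → 12
  3 × C (aromatic): no H
  2 × C: 3 H each → 6
  2 × C (aromatic): 1 H each → 2
  1 × N: 2 H
  1 × N: 1 H
  1 × N (aromatic): no H
  Total hydrogens = 23.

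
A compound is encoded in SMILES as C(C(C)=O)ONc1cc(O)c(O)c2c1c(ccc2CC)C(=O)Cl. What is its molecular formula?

Heavy atoms from the SMILES: 16 C, 1 Cl, 1 N, 5 O.
Implicit hydrogens by atom environment:
  7 × C (aromatic): no H
  3 × C (aromatic): 1 H each → 3
  3 × O: no H
  2 × C: 3 H each → 6
  2 × C: 2 H each → 4
  2 × C: no H
  2 × O: 1 H each → 2
  1 × Cl: no H
  1 × N: 1 H
  Total hydrogens = 16.
Molecular formula: C16H16ClNO5

C16H16ClNO5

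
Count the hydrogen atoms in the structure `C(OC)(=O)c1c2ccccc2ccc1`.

10

Hydrogens are implicit in SMILES; fill each atom to its normal valence:
  7 × C (aromatic): 1 H each → 7
  3 × C (aromatic): no H
  2 × O: no H
  1 × C: 3 H
  1 × C: no H
  Total hydrogens = 10.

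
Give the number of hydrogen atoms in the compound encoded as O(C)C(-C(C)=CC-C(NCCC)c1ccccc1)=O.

23

Hydrogens are implicit in SMILES; fill each atom to its normal valence:
  5 × C (aromatic): 1 H each → 5
  3 × C: 3 H each → 9
  3 × C: 2 H each → 6
  2 × C: 1 H each → 2
  2 × C: no H
  2 × O: no H
  1 × C (aromatic): no H
  1 × N: 1 H
  Total hydrogens = 23.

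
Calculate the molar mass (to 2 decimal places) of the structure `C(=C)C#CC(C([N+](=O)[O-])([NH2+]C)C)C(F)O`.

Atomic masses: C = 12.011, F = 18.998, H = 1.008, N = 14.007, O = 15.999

Molecular formula: C9H14FN2O3+.
M = 9×12.011 + 1×18.998 + 14×1.008 + 2×14.007 + 3×15.999 = 217.22 g/mol.

217.22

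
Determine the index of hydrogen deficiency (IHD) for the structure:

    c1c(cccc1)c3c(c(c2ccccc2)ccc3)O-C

Molecular formula from the SMILES: C19H16O.
DoU = (2C + 2 + N − H − X)/2 = (2·19 + 2 + 0 − 16 − 0)/2 = 24/2 = 12.
(Structurally: 3 ring(s) + 9 π bond(s) = 12.)

12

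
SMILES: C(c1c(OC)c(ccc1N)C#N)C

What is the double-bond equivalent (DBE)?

6

Molecular formula from the SMILES: C10H12N2O.
DoU = (2C + 2 + N − H − X)/2 = (2·10 + 2 + 2 − 12 − 0)/2 = 12/2 = 6.
(Structurally: 1 ring(s) + 5 π bond(s) = 6.)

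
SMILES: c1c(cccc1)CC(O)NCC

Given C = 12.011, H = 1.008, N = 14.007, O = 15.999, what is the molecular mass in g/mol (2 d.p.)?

Molecular formula: C10H15NO.
M = 10×12.011 + 15×1.008 + 1×14.007 + 1×15.999 = 165.24 g/mol.

165.24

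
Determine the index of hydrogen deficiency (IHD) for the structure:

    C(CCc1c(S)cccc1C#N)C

6

Molecular formula from the SMILES: C11H13NS.
DoU = (2C + 2 + N − H − X)/2 = (2·11 + 2 + 1 − 13 − 0)/2 = 12/2 = 6.
(Structurally: 1 ring(s) + 5 π bond(s) = 6.)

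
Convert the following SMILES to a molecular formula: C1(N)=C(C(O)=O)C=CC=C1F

C7H6FNO2

Heavy atoms from the SMILES: 7 C, 1 F, 1 N, 2 O.
Implicit hydrogens by atom environment:
  3 × C (aromatic): 1 H each → 3
  3 × C (aromatic): no H
  1 × C: no H
  1 × F: no H
  1 × N: 2 H
  1 × O: 1 H
  1 × O: no H
  Total hydrogens = 6.
Molecular formula: C7H6FNO2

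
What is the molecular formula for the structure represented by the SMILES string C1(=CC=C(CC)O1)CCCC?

Heavy atoms from the SMILES: 10 C, 1 O.
Implicit hydrogens by atom environment:
  4 × C: 2 H each → 8
  2 × C: 3 H each → 6
  2 × C (aromatic): 1 H each → 2
  2 × C (aromatic): no H
  1 × O (aromatic): no H
  Total hydrogens = 16.
Molecular formula: C10H16O

C10H16O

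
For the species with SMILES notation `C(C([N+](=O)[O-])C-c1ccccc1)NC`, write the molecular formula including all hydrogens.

Heavy atoms from the SMILES: 10 C, 2 N, 2 O.
Implicit hydrogens by atom environment:
  5 × C (aromatic): 1 H each → 5
  2 × C: 2 H each → 4
  1 × C: 3 H
  1 × C: 1 H
  1 × C (aromatic): no H
  1 × N: 1 H
  1 × N (charge +1): no H
  1 × O: no H
  1 × O (charge -1): no H
  Total hydrogens = 14.
Molecular formula: C10H14N2O2

C10H14N2O2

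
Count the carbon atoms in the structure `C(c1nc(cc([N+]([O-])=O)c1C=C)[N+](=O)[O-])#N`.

The symbol for carbon appears 8 times in the SMILES. Lowercase c denotes aromatic carbon and counts toward C.

8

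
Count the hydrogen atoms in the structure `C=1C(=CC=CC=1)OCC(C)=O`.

Hydrogens are implicit in SMILES; fill each atom to its normal valence:
  5 × C (aromatic): 1 H each → 5
  2 × O: no H
  1 × C: 3 H
  1 × C: 2 H
  1 × C (aromatic): no H
  1 × C: no H
  Total hydrogens = 10.

10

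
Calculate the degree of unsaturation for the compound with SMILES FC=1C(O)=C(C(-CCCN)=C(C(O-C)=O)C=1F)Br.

Molecular formula from the SMILES: C11H12BrF2NO3.
DoU = (2C + 2 + N − H − X)/2 = (2·11 + 2 + 1 − 12 − 3)/2 = 10/2 = 5.
(Structurally: 1 ring(s) + 4 π bond(s) = 5.)

5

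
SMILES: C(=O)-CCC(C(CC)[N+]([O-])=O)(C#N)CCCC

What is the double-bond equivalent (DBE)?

Molecular formula from the SMILES: C12H20N2O3.
DoU = (2C + 2 + N − H − X)/2 = (2·12 + 2 + 2 − 20 − 0)/2 = 8/2 = 4.
(Structurally: 0 ring(s) + 4 π bond(s) = 4.)

4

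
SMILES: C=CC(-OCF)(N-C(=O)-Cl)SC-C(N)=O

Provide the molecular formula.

C7H10ClFN2O3S

Heavy atoms from the SMILES: 7 C, 1 Cl, 1 F, 2 N, 3 O, 1 S.
Implicit hydrogens by atom environment:
  3 × C: 2 H each → 6
  3 × C: no H
  3 × O: no H
  1 × C: 1 H
  1 × Cl: no H
  1 × F: no H
  1 × N: 2 H
  1 × N: 1 H
  1 × S: no H
  Total hydrogens = 10.
Molecular formula: C7H10ClFN2O3S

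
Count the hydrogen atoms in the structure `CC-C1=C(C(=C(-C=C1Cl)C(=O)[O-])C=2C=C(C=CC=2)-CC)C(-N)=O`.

Hydrogens are implicit in SMILES; fill each atom to its normal valence:
  7 × C (aromatic): no H
  5 × C (aromatic): 1 H each → 5
  2 × C: 3 H each → 6
  2 × C: 2 H each → 4
  2 × C: no H
  2 × O: no H
  1 × Cl: no H
  1 × N: 2 H
  1 × O (charge -1): no H
  Total hydrogens = 17.

17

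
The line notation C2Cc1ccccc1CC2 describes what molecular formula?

C10H12

Heavy atoms from the SMILES: 10 C.
Implicit hydrogens by atom environment:
  4 × C: 2 H each → 8
  4 × C (aromatic): 1 H each → 4
  2 × C (aromatic): no H
  Total hydrogens = 12.
Molecular formula: C10H12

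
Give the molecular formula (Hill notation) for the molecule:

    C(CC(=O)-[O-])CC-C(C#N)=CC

Heavy atoms from the SMILES: 9 C, 1 N, 2 O.
Implicit hydrogens by atom environment:
  4 × C: 2 H each → 8
  3 × C: no H
  1 × C: 3 H
  1 × C: 1 H
  1 × N: no H
  1 × O: no H
  1 × O (charge -1): no H
  Total hydrogens = 12.
Net charge -1.
Molecular formula: C9H12NO2-

C9H12NO2-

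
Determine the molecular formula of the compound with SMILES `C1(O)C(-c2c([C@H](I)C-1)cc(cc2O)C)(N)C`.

C12H16INO2

Heavy atoms from the SMILES: 12 C, 1 I, 1 N, 2 O.
Implicit hydrogens by atom environment:
  4 × C (aromatic): no H
  2 × C: 3 H each → 6
  2 × C (aromatic): 1 H each → 2
  2 × C: 1 H each → 2
  2 × O: 1 H each → 2
  1 × C: 2 H
  1 × C: no H
  1 × I: no H
  1 × N: 2 H
  Total hydrogens = 16.
Molecular formula: C12H16INO2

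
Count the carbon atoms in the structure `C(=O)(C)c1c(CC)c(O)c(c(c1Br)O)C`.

The symbol for carbon appears 11 times in the SMILES. Lowercase c denotes aromatic carbon and counts toward C.

11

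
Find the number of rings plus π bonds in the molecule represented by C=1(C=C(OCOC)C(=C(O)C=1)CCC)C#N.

Molecular formula from the SMILES: C12H15NO3.
DoU = (2C + 2 + N − H − X)/2 = (2·12 + 2 + 1 − 15 − 0)/2 = 12/2 = 6.
(Structurally: 1 ring(s) + 5 π bond(s) = 6.)

6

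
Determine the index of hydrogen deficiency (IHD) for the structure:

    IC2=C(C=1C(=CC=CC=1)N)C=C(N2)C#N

Molecular formula from the SMILES: C11H8IN3.
DoU = (2C + 2 + N − H − X)/2 = (2·11 + 2 + 3 − 8 − 1)/2 = 18/2 = 9.
(Structurally: 2 ring(s) + 7 π bond(s) = 9.)

9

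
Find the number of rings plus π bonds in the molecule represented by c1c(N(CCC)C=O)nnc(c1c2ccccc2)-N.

9

Molecular formula from the SMILES: C14H16N4O.
DoU = (2C + 2 + N − H − X)/2 = (2·14 + 2 + 4 − 16 − 0)/2 = 18/2 = 9.
(Structurally: 2 ring(s) + 7 π bond(s) = 9.)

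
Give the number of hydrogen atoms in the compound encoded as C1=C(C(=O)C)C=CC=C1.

Hydrogens are implicit in SMILES; fill each atom to its normal valence:
  5 × C (aromatic): 1 H each → 5
  1 × C: 3 H
  1 × C (aromatic): no H
  1 × C: no H
  1 × O: no H
  Total hydrogens = 8.

8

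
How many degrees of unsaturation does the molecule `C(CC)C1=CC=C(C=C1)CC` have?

4

Molecular formula from the SMILES: C11H16.
DoU = (2C + 2 + N − H − X)/2 = (2·11 + 2 + 0 − 16 − 0)/2 = 8/2 = 4.
(Structurally: 1 ring(s) + 3 π bond(s) = 4.)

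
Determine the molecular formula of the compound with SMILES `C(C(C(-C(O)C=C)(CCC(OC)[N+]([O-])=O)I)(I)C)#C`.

C12H17I2NO4

Heavy atoms from the SMILES: 12 C, 2 I, 1 N, 4 O.
Implicit hydrogens by atom environment:
  4 × C: 1 H each → 4
  3 × C: 2 H each → 6
  3 × C: no H
  2 × C: 3 H each → 6
  2 × I: no H
  2 × O: no H
  1 × N (charge +1): no H
  1 × O: 1 H
  1 × O (charge -1): no H
  Total hydrogens = 17.
Molecular formula: C12H17I2NO4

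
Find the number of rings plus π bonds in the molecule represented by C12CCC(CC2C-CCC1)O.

2

Molecular formula from the SMILES: C10H18O.
DoU = (2C + 2 + N − H − X)/2 = (2·10 + 2 + 0 − 18 − 0)/2 = 4/2 = 2.
(Structurally: 2 ring(s) + 0 π bond(s) = 2.)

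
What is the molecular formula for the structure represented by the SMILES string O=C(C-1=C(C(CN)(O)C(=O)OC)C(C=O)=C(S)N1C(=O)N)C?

Heavy atoms from the SMILES: 12 C, 3 N, 6 O, 1 S.
Implicit hydrogens by atom environment:
  5 × O: no H
  4 × C (aromatic): no H
  4 × C: no H
  2 × C: 3 H each → 6
  2 × N: 2 H each → 4
  1 × C: 2 H
  1 × C: 1 H
  1 × N (aromatic): no H
  1 × O: 1 H
  1 × S: 1 H
  Total hydrogens = 15.
Molecular formula: C12H15N3O6S

C12H15N3O6S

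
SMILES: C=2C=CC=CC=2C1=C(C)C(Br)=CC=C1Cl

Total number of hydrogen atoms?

Hydrogens are implicit in SMILES; fill each atom to its normal valence:
  7 × C (aromatic): 1 H each → 7
  5 × C (aromatic): no H
  1 × Br: no H
  1 × C: 3 H
  1 × Cl: no H
  Total hydrogens = 10.

10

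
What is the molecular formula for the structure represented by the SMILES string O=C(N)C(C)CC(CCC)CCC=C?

Heavy atoms from the SMILES: 12 C, 1 N, 1 O.
Implicit hydrogens by atom environment:
  6 × C: 2 H each → 12
  3 × C: 1 H each → 3
  2 × C: 3 H each → 6
  1 × C: no H
  1 × N: 2 H
  1 × O: no H
  Total hydrogens = 23.
Molecular formula: C12H23NO

C12H23NO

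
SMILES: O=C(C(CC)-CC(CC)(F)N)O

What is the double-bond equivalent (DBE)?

1

Molecular formula from the SMILES: C8H16FNO2.
DoU = (2C + 2 + N − H − X)/2 = (2·8 + 2 + 1 − 16 − 1)/2 = 2/2 = 1.
(Structurally: 0 ring(s) + 1 π bond(s) = 1.)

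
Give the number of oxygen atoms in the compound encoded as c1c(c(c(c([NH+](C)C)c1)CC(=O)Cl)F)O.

2

The symbol for oxygen appears 2 times in the SMILES.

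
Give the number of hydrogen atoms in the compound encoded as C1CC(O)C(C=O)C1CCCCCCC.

24

Hydrogens are implicit in SMILES; fill each atom to its normal valence:
  8 × C: 2 H each → 16
  4 × C: 1 H each → 4
  1 × C: 3 H
  1 × O: 1 H
  1 × O: no H
  Total hydrogens = 24.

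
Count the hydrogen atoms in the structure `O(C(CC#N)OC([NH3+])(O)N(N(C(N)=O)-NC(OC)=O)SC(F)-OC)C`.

Hydrogens are implicit in SMILES; fill each atom to its normal valence:
  6 × O: no H
  4 × C: no H
  3 × C: 3 H each → 9
  3 × N: no H
  2 × C: 1 H each → 2
  1 × C: 2 H
  1 × F: no H
  1 × N (charge +1): 3 H
  1 × N: 2 H
  1 × N: 1 H
  1 × O: 1 H
  1 × S: no H
  Total hydrogens = 20.

20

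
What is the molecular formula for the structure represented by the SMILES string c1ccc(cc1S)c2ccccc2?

Heavy atoms from the SMILES: 12 C, 1 S.
Implicit hydrogens by atom environment:
  9 × C (aromatic): 1 H each → 9
  3 × C (aromatic): no H
  1 × S: 1 H
  Total hydrogens = 10.
Molecular formula: C12H10S

C12H10S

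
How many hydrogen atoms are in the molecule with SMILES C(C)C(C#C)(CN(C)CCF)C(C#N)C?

19

Hydrogens are implicit in SMILES; fill each atom to its normal valence:
  4 × C: 2 H each → 8
  3 × C: 3 H each → 9
  3 × C: no H
  2 × C: 1 H each → 2
  2 × N: no H
  1 × F: no H
  Total hydrogens = 19.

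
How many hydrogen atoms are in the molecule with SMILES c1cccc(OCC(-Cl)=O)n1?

6

Hydrogens are implicit in SMILES; fill each atom to its normal valence:
  4 × C (aromatic): 1 H each → 4
  2 × O: no H
  1 × C: 2 H
  1 × C (aromatic): no H
  1 × C: no H
  1 × Cl: no H
  1 × N (aromatic): no H
  Total hydrogens = 6.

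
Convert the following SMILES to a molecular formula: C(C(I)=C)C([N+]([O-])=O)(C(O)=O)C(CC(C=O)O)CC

C11H16INO6

Heavy atoms from the SMILES: 11 C, 1 I, 1 N, 6 O.
Implicit hydrogens by atom environment:
  4 × C: 2 H each → 8
  3 × C: 1 H each → 3
  3 × C: no H
  3 × O: no H
  2 × O: 1 H each → 2
  1 × C: 3 H
  1 × I: no H
  1 × N (charge +1): no H
  1 × O (charge -1): no H
  Total hydrogens = 16.
Molecular formula: C11H16INO6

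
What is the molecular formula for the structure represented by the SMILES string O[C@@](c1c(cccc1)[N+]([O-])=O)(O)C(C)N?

C9H12N2O4

Heavy atoms from the SMILES: 9 C, 2 N, 4 O.
Implicit hydrogens by atom environment:
  4 × C (aromatic): 1 H each → 4
  2 × C (aromatic): no H
  2 × O: 1 H each → 2
  1 × C: 3 H
  1 × C: 1 H
  1 × C: no H
  1 × N: 2 H
  1 × N (charge +1): no H
  1 × O: no H
  1 × O (charge -1): no H
  Total hydrogens = 12.
Molecular formula: C9H12N2O4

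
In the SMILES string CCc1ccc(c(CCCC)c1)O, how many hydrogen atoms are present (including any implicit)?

Hydrogens are implicit in SMILES; fill each atom to its normal valence:
  4 × C: 2 H each → 8
  3 × C (aromatic): 1 H each → 3
  3 × C (aromatic): no H
  2 × C: 3 H each → 6
  1 × O: 1 H
  Total hydrogens = 18.

18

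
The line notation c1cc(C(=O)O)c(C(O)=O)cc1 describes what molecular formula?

C8H6O4

Heavy atoms from the SMILES: 8 C, 4 O.
Implicit hydrogens by atom environment:
  4 × C (aromatic): 1 H each → 4
  2 × C (aromatic): no H
  2 × C: no H
  2 × O: 1 H each → 2
  2 × O: no H
  Total hydrogens = 6.
Molecular formula: C8H6O4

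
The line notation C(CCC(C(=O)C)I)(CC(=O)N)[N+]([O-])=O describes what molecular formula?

C8H13IN2O4

Heavy atoms from the SMILES: 8 C, 1 I, 2 N, 4 O.
Implicit hydrogens by atom environment:
  3 × C: 2 H each → 6
  3 × O: no H
  2 × C: 1 H each → 2
  2 × C: no H
  1 × C: 3 H
  1 × I: no H
  1 × N: 2 H
  1 × N (charge +1): no H
  1 × O (charge -1): no H
  Total hydrogens = 13.
Molecular formula: C8H13IN2O4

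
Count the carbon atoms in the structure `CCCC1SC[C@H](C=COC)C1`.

The symbol for carbon appears 10 times in the SMILES.

10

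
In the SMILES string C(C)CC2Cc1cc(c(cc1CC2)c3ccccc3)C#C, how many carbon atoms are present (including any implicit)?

The symbol for carbon appears 21 times in the SMILES. Lowercase c denotes aromatic carbon and counts toward C.

21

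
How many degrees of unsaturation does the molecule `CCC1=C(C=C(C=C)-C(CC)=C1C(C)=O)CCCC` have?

6

Molecular formula from the SMILES: C18H26O.
DoU = (2C + 2 + N − H − X)/2 = (2·18 + 2 + 0 − 26 − 0)/2 = 12/2 = 6.
(Structurally: 1 ring(s) + 5 π bond(s) = 6.)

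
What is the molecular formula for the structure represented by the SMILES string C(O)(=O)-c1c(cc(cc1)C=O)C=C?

C10H8O3

Heavy atoms from the SMILES: 10 C, 3 O.
Implicit hydrogens by atom environment:
  3 × C (aromatic): 1 H each → 3
  3 × C (aromatic): no H
  2 × C: 1 H each → 2
  2 × O: no H
  1 × C: 2 H
  1 × C: no H
  1 × O: 1 H
  Total hydrogens = 8.
Molecular formula: C10H8O3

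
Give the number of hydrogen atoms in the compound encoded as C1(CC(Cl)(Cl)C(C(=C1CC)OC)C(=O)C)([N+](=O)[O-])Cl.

Hydrogens are implicit in SMILES; fill each atom to its normal valence:
  5 × C: no H
  3 × C: 3 H each → 9
  3 × Cl: no H
  3 × O: no H
  2 × C: 2 H each → 4
  1 × C: 1 H
  1 × N (charge +1): no H
  1 × O (charge -1): no H
  Total hydrogens = 14.

14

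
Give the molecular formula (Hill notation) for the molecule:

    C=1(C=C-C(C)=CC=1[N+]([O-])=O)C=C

Heavy atoms from the SMILES: 9 C, 1 N, 2 O.
Implicit hydrogens by atom environment:
  3 × C (aromatic): 1 H each → 3
  3 × C (aromatic): no H
  1 × C: 3 H
  1 × C: 2 H
  1 × C: 1 H
  1 × N (charge +1): no H
  1 × O: no H
  1 × O (charge -1): no H
  Total hydrogens = 9.
Molecular formula: C9H9NO2

C9H9NO2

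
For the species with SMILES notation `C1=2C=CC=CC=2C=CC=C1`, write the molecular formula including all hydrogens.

C10H8

Heavy atoms from the SMILES: 10 C.
Implicit hydrogens by atom environment:
  8 × C (aromatic): 1 H each → 8
  2 × C (aromatic): no H
  Total hydrogens = 8.
Molecular formula: C10H8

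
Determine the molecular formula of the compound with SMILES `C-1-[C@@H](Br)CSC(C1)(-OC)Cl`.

Heavy atoms from the SMILES: 1 Br, 6 C, 1 Cl, 1 O, 1 S.
Implicit hydrogens by atom environment:
  3 × C: 2 H each → 6
  1 × Br: no H
  1 × C: 3 H
  1 × C: 1 H
  1 × C: no H
  1 × Cl: no H
  1 × O: no H
  1 × S: no H
  Total hydrogens = 10.
Molecular formula: C6H10BrClOS

C6H10BrClOS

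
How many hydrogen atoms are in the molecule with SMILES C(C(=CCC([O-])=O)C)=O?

Hydrogens are implicit in SMILES; fill each atom to its normal valence:
  2 × C: 1 H each → 2
  2 × C: no H
  2 × O: no H
  1 × C: 3 H
  1 × C: 2 H
  1 × O (charge -1): no H
  Total hydrogens = 7.

7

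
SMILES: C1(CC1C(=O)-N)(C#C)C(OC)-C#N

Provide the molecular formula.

C9H10N2O2

Heavy atoms from the SMILES: 9 C, 2 N, 2 O.
Implicit hydrogens by atom environment:
  4 × C: no H
  3 × C: 1 H each → 3
  2 × O: no H
  1 × C: 3 H
  1 × C: 2 H
  1 × N: 2 H
  1 × N: no H
  Total hydrogens = 10.
Molecular formula: C9H10N2O2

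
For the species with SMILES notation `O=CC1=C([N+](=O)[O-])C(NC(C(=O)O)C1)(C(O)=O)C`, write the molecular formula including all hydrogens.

C9H10N2O7

Heavy atoms from the SMILES: 9 C, 2 N, 7 O.
Implicit hydrogens by atom environment:
  5 × C: no H
  4 × O: no H
  2 × C: 1 H each → 2
  2 × O: 1 H each → 2
  1 × C: 3 H
  1 × C: 2 H
  1 × N: 1 H
  1 × N (charge +1): no H
  1 × O (charge -1): no H
  Total hydrogens = 10.
Molecular formula: C9H10N2O7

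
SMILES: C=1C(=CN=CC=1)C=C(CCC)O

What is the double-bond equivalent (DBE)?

5

Molecular formula from the SMILES: C10H13NO.
DoU = (2C + 2 + N − H − X)/2 = (2·10 + 2 + 1 − 13 − 0)/2 = 10/2 = 5.
(Structurally: 1 ring(s) + 4 π bond(s) = 5.)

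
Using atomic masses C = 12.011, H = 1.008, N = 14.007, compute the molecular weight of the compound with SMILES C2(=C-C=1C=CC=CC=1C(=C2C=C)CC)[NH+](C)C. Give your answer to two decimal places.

Molecular formula: C16H20N+.
M = 16×12.011 + 20×1.008 + 1×14.007 = 226.34 g/mol.

226.34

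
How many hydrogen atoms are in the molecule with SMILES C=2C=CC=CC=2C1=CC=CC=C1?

Hydrogens are implicit in SMILES; fill each atom to its normal valence:
  10 × C (aromatic): 1 H each → 10
  2 × C (aromatic): no H
  Total hydrogens = 10.

10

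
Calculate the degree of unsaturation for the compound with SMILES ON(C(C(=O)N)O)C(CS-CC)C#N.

3

Molecular formula from the SMILES: C7H13N3O3S.
DoU = (2C + 2 + N − H − X)/2 = (2·7 + 2 + 3 − 13 − 0)/2 = 6/2 = 3.
(Structurally: 0 ring(s) + 3 π bond(s) = 3.)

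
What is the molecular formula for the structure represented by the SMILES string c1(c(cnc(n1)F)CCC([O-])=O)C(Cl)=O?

Heavy atoms from the SMILES: 8 C, 1 Cl, 1 F, 2 N, 3 O.
Implicit hydrogens by atom environment:
  3 × C (aromatic): no H
  2 × C: 2 H each → 4
  2 × C: no H
  2 × N (aromatic): no H
  2 × O: no H
  1 × C (aromatic): 1 H
  1 × Cl: no H
  1 × F: no H
  1 × O (charge -1): no H
  Total hydrogens = 5.
Net charge -1.
Molecular formula: C8H5ClFN2O3-

C8H5ClFN2O3-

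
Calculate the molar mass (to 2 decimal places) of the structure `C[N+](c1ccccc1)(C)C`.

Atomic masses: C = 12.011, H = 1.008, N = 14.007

136.22

Molecular formula: C9H14N+.
M = 9×12.011 + 14×1.008 + 1×14.007 = 136.22 g/mol.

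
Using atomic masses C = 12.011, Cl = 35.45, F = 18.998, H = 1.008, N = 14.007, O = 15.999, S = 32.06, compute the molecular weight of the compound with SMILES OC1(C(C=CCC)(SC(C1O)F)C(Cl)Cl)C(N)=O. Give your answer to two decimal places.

Molecular formula: C10H14Cl2FNO3S.
M = 10×12.011 + 2×35.45 + 1×18.998 + 14×1.008 + 1×14.007 + 3×15.999 + 1×32.06 = 318.18 g/mol.

318.18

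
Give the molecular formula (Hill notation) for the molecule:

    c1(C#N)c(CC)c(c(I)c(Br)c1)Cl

C9H6BrClIN

Heavy atoms from the SMILES: 1 Br, 9 C, 1 Cl, 1 I, 1 N.
Implicit hydrogens by atom environment:
  5 × C (aromatic): no H
  1 × Br: no H
  1 × C: 3 H
  1 × C: 2 H
  1 × C (aromatic): 1 H
  1 × C: no H
  1 × Cl: no H
  1 × I: no H
  1 × N: no H
  Total hydrogens = 6.
Molecular formula: C9H6BrClIN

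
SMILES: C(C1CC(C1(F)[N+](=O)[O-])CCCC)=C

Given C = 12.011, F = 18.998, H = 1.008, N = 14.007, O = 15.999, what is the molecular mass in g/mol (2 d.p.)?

Molecular formula: C10H16FNO2.
M = 10×12.011 + 1×18.998 + 16×1.008 + 1×14.007 + 2×15.999 = 201.24 g/mol.

201.24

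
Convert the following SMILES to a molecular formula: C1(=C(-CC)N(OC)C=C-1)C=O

Heavy atoms from the SMILES: 8 C, 1 N, 2 O.
Implicit hydrogens by atom environment:
  2 × C: 3 H each → 6
  2 × C (aromatic): 1 H each → 2
  2 × C (aromatic): no H
  2 × O: no H
  1 × C: 2 H
  1 × C: 1 H
  1 × N (aromatic): no H
  Total hydrogens = 11.
Molecular formula: C8H11NO2

C8H11NO2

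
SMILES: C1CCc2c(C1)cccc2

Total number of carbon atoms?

The symbol for carbon appears 10 times in the SMILES. Lowercase c denotes aromatic carbon and counts toward C.

10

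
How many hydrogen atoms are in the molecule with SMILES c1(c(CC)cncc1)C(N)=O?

Hydrogens are implicit in SMILES; fill each atom to its normal valence:
  3 × C (aromatic): 1 H each → 3
  2 × C (aromatic): no H
  1 × C: 3 H
  1 × C: 2 H
  1 × C: no H
  1 × N: 2 H
  1 × N (aromatic): no H
  1 × O: no H
  Total hydrogens = 10.

10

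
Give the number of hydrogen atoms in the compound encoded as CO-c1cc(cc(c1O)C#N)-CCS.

Hydrogens are implicit in SMILES; fill each atom to its normal valence:
  4 × C (aromatic): no H
  2 × C: 2 H each → 4
  2 × C (aromatic): 1 H each → 2
  1 × C: 3 H
  1 × C: no H
  1 × N: no H
  1 × O: 1 H
  1 × O: no H
  1 × S: 1 H
  Total hydrogens = 11.

11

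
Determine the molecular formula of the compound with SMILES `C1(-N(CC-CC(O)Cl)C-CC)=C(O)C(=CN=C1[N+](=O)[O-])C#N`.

C13H17ClN4O4

Heavy atoms from the SMILES: 13 C, 1 Cl, 4 N, 4 O.
Implicit hydrogens by atom environment:
  5 × C: 2 H each → 10
  4 × C (aromatic): no H
  2 × N: no H
  2 × O: 1 H each → 2
  1 × C: 3 H
  1 × C (aromatic): 1 H
  1 × C: 1 H
  1 × C: no H
  1 × Cl: no H
  1 × N (aromatic): no H
  1 × N (charge +1): no H
  1 × O: no H
  1 × O (charge -1): no H
  Total hydrogens = 17.
Molecular formula: C13H17ClN4O4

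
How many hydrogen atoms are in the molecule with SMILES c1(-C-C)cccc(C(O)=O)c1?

Hydrogens are implicit in SMILES; fill each atom to its normal valence:
  4 × C (aromatic): 1 H each → 4
  2 × C (aromatic): no H
  1 × C: 3 H
  1 × C: 2 H
  1 × C: no H
  1 × O: 1 H
  1 × O: no H
  Total hydrogens = 10.

10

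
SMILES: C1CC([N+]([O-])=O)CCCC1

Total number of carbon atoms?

The symbol for carbon appears 7 times in the SMILES.

7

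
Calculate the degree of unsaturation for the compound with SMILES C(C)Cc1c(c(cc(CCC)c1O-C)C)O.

4

Molecular formula from the SMILES: C14H22O2.
DoU = (2C + 2 + N − H − X)/2 = (2·14 + 2 + 0 − 22 − 0)/2 = 8/2 = 4.
(Structurally: 1 ring(s) + 3 π bond(s) = 4.)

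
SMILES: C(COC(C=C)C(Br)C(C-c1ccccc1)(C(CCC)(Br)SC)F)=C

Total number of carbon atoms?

20

The symbol for carbon appears 20 times in the SMILES. Lowercase c denotes aromatic carbon and counts toward C.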